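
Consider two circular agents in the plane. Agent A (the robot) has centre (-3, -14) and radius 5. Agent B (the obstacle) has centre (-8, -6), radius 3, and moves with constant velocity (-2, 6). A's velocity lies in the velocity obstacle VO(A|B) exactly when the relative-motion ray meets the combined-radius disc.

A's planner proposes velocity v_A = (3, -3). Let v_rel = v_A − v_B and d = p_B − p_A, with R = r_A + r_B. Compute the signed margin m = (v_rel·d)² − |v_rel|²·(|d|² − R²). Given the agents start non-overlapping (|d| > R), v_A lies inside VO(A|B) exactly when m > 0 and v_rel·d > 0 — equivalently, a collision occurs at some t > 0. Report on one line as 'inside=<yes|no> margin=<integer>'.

d = (-5, 8),  |d|² = 89;  R = 5+3 = 8,  c = 89−8² = 25
v_rel = (5, -9),  |v_rel|² = 106;  v_rel·d = (5)·(-5) + (-9)·(8) = -97
106·t² + 194·t + 25 = 0  ⇒  m = (-97)² − 106·25 = 6759
m = 6759 > 0,  v_rel·d = -97 < 0  ⇒  outside

inside=no margin=6759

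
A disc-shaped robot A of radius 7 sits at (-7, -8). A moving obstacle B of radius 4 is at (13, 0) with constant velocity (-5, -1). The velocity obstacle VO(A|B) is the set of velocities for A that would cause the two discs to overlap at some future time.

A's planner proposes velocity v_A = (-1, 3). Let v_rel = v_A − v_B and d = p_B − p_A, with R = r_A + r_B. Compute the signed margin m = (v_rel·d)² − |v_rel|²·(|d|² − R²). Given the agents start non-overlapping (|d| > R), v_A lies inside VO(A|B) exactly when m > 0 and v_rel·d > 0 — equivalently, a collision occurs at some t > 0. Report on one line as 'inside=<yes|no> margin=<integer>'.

d = (20, 8),  |d|² = 464;  R = 7+4 = 11,  c = 464−11² = 343
v_rel = (4, 4),  |v_rel|² = 32;  v_rel·d = (4)·(20) + (4)·(8) = 112
32·t² − 224·t + 343 = 0  ⇒  m = 112² − 32·343 = 1568
m = 1568 > 0,  v_rel·d = 112 > 0  ⇒  inside

inside=yes margin=1568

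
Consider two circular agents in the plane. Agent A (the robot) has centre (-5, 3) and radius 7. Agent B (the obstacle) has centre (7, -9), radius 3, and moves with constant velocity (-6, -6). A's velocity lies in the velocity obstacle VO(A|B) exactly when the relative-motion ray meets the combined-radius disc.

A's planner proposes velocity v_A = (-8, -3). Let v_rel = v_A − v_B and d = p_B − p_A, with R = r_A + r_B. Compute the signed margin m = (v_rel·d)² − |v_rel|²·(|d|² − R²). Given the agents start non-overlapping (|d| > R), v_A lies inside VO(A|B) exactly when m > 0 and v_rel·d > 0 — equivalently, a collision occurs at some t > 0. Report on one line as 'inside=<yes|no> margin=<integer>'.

d = (12, -12),  |d|² = 288;  R = 7+3 = 10,  c = 288−10² = 188
v_rel = (-2, 3),  |v_rel|² = 13;  v_rel·d = (-2)·(12) + (3)·(-12) = -60
13·t² + 120·t + 188 = 0  ⇒  m = (-60)² − 13·188 = 1156
m = 1156 > 0,  v_rel·d = -60 < 0  ⇒  outside

inside=no margin=1156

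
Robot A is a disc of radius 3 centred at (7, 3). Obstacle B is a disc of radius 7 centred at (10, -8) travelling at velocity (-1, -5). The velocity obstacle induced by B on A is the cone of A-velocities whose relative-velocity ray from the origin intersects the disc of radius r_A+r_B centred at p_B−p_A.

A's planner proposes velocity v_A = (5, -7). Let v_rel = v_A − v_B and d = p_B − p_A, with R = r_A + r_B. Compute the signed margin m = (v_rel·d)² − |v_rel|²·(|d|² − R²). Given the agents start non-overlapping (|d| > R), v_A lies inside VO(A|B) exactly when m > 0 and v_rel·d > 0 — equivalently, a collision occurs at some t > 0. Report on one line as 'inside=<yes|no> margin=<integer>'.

d = (3, -11),  |d|² = 130;  R = 3+7 = 10,  c = 130−10² = 30
v_rel = (6, -2),  |v_rel|² = 40;  v_rel·d = (6)·(3) + (-2)·(-11) = 40
40·t² − 80·t + 30 = 0  ⇒  m = 40² − 40·30 = 400
m = 400 > 0,  v_rel·d = 40 > 0  ⇒  inside

inside=yes margin=400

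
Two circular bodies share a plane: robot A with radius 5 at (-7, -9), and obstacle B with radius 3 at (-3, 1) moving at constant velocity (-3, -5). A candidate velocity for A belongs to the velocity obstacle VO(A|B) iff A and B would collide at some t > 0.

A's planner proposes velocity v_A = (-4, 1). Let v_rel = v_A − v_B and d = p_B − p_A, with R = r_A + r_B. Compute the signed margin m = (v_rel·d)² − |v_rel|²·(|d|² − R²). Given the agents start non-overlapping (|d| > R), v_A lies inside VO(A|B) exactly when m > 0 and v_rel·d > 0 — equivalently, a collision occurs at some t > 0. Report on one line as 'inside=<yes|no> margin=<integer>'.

d = (4, 10),  |d|² = 116;  R = 5+3 = 8,  c = 116−8² = 52
v_rel = (-1, 6),  |v_rel|² = 37;  v_rel·d = (-1)·(4) + (6)·(10) = 56
37·t² − 112·t + 52 = 0  ⇒  m = 56² − 37·52 = 1212
m = 1212 > 0,  v_rel·d = 56 > 0  ⇒  inside

inside=yes margin=1212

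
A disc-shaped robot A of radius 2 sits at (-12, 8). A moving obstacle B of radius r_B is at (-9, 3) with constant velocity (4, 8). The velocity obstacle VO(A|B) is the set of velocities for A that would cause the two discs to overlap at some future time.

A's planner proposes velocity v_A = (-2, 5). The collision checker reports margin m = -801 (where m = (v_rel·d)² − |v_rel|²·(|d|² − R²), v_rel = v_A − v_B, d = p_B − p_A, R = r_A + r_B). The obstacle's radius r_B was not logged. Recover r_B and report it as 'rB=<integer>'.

m = -801
d = (3, -5);  v_rel = (-6, -3),  |v_rel|² = 45
v_rel×d = (-6)·(-5) − (-3)·(3) = 39
since m = R²·45 − 39²:  R² = (1521 + -801) / 45 = 16
R = √16 = 4  ⇒  r_B = 4 − 2 = 2

rB=2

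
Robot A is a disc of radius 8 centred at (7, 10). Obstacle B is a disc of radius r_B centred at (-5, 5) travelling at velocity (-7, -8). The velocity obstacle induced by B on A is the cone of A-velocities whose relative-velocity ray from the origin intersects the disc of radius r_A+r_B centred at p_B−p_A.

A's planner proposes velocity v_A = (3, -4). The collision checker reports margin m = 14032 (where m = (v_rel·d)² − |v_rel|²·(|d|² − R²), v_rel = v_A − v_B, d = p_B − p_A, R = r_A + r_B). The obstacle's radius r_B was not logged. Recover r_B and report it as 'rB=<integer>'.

m = 14032
d = (-12, -5);  v_rel = (10, 4),  |v_rel|² = 116
v_rel×d = (10)·(-5) − (4)·(-12) = -2
since m = R²·116 − (-2)²:  R² = (4 + 14032) / 116 = 121
R = √121 = 11  ⇒  r_B = 11 − 8 = 3

rB=3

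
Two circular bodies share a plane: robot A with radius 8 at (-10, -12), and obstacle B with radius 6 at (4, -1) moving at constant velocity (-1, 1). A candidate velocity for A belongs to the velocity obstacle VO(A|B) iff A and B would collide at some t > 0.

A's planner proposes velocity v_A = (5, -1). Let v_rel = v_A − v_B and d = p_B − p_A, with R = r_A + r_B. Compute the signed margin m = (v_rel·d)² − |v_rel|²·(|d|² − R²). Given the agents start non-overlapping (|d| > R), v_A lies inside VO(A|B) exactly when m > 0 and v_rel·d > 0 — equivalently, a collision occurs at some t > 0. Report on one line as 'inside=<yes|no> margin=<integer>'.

d = (14, 11),  |d|² = 317;  R = 8+6 = 14,  c = 317−14² = 121
v_rel = (6, -2),  |v_rel|² = 40;  v_rel·d = (6)·(14) + (-2)·(11) = 62
40·t² − 124·t + 121 = 0  ⇒  m = 62² − 40·121 = -996
m = -996 < 0,  v_rel·d = 62 > 0  ⇒  outside

inside=no margin=-996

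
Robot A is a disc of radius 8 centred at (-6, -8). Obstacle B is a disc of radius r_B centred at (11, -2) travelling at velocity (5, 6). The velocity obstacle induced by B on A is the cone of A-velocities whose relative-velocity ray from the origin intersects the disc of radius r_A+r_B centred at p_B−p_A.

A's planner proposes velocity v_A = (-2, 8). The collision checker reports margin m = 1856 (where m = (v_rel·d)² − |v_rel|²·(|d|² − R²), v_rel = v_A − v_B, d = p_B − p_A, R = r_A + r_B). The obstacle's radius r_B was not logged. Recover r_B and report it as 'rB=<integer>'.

m = 1856
d = (17, 6);  v_rel = (-7, 2),  |v_rel|² = 53
v_rel×d = (-7)·(6) − (2)·(17) = -76
since m = R²·53 − (-76)²:  R² = (5776 + 1856) / 53 = 144
R = √144 = 12  ⇒  r_B = 12 − 8 = 4

rB=4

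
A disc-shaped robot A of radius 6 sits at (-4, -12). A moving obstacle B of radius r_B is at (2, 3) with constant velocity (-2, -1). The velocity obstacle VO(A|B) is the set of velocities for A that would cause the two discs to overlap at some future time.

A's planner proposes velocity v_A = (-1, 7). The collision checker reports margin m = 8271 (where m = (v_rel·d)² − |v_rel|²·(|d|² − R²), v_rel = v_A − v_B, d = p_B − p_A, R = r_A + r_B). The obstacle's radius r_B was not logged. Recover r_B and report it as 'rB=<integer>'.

m = 8271
d = (6, 15);  v_rel = (1, 8),  |v_rel|² = 65
v_rel×d = (1)·(15) − (8)·(6) = -33
since m = R²·65 − (-33)²:  R² = (1089 + 8271) / 65 = 144
R = √144 = 12  ⇒  r_B = 12 − 6 = 6

rB=6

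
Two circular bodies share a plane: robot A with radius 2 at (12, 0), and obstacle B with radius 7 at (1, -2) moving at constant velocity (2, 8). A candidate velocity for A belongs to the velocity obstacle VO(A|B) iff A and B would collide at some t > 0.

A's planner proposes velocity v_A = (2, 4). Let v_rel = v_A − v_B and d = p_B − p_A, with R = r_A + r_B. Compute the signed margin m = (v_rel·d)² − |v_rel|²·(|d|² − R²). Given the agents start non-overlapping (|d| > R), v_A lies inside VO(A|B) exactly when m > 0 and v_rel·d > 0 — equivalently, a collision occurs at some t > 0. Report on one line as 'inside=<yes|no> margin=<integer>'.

d = (-11, -2),  |d|² = 125;  R = 2+7 = 9,  c = 125−9² = 44
v_rel = (0, -4),  |v_rel|² = 16;  v_rel·d = (0)·(-11) + (-4)·(-2) = 8
16·t² − 16·t + 44 = 0  ⇒  m = 8² − 16·44 = -640
m = -640 < 0,  v_rel·d = 8 > 0  ⇒  outside

inside=no margin=-640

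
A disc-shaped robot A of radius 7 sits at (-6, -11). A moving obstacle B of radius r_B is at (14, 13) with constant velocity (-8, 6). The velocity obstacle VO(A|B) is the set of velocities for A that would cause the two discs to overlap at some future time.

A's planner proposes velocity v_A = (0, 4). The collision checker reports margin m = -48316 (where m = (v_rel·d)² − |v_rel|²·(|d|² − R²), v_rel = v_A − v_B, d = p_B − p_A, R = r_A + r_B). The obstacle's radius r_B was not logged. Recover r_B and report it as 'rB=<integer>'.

m = -48316
d = (20, 24);  v_rel = (8, -2),  |v_rel|² = 68
v_rel×d = (8)·(24) − (-2)·(20) = 232
since m = R²·68 − 232²:  R² = (53824 + -48316) / 68 = 81
R = √81 = 9  ⇒  r_B = 9 − 7 = 2

rB=2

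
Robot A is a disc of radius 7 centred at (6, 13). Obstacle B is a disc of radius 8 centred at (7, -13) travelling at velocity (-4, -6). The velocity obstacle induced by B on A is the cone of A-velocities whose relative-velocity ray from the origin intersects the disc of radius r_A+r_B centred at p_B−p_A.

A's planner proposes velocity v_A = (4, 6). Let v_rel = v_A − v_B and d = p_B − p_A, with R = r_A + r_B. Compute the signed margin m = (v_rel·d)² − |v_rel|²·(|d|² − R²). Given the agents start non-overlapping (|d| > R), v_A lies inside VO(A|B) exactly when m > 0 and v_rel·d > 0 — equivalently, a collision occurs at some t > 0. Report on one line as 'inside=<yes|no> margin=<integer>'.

d = (1, -26),  |d|² = 677;  R = 7+8 = 15,  c = 677−15² = 452
v_rel = (8, 12),  |v_rel|² = 208;  v_rel·d = (8)·(1) + (12)·(-26) = -304
208·t² + 608·t + 452 = 0  ⇒  m = (-304)² − 208·452 = -1600
m = -1600 < 0,  v_rel·d = -304 < 0  ⇒  outside

inside=no margin=-1600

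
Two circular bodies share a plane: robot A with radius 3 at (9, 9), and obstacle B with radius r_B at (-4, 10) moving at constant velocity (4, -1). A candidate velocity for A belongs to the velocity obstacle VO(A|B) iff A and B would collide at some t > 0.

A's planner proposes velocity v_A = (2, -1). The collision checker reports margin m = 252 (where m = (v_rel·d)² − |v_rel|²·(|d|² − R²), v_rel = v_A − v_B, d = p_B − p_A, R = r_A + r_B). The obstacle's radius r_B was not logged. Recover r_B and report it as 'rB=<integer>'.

m = 252
d = (-13, 1);  v_rel = (-2, 0),  |v_rel|² = 4
v_rel×d = (-2)·(1) − (0)·(-13) = -2
since m = R²·4 − (-2)²:  R² = (4 + 252) / 4 = 64
R = √64 = 8  ⇒  r_B = 8 − 3 = 5

rB=5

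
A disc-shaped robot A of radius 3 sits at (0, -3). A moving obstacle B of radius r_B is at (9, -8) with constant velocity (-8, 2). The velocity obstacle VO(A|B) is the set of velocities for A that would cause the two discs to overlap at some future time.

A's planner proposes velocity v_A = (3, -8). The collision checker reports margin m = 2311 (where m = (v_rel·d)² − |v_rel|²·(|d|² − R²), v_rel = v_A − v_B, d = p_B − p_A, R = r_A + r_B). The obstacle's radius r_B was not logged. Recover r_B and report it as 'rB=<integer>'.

m = 2311
d = (9, -5);  v_rel = (11, -10),  |v_rel|² = 221
v_rel×d = (11)·(-5) − (-10)·(9) = 35
since m = R²·221 − 35²:  R² = (1225 + 2311) / 221 = 16
R = √16 = 4  ⇒  r_B = 4 − 3 = 1

rB=1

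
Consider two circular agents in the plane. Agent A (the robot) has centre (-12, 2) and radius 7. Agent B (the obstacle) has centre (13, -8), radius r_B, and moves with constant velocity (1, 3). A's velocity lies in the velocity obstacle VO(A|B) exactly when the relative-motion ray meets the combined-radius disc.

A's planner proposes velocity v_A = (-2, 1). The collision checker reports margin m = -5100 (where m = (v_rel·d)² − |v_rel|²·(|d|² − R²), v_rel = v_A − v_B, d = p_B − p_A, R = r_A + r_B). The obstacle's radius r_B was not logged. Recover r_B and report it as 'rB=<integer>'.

m = -5100
d = (25, -10);  v_rel = (-3, -2),  |v_rel|² = 13
v_rel×d = (-3)·(-10) − (-2)·(25) = 80
since m = R²·13 − 80²:  R² = (6400 + -5100) / 13 = 100
R = √100 = 10  ⇒  r_B = 10 − 7 = 3

rB=3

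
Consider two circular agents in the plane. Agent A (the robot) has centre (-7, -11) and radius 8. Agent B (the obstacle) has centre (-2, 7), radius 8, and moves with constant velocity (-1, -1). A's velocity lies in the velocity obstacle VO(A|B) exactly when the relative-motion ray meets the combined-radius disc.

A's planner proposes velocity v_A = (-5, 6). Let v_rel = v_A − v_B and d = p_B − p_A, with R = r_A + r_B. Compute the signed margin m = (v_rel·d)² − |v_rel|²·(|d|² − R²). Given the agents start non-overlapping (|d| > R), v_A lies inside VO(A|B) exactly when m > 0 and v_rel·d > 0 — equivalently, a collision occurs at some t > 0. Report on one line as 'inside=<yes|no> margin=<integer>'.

d = (5, 18),  |d|² = 349;  R = 8+8 = 16,  c = 349−16² = 93
v_rel = (-4, 7),  |v_rel|² = 65;  v_rel·d = (-4)·(5) + (7)·(18) = 106
65·t² − 212·t + 93 = 0  ⇒  m = 106² − 65·93 = 5191
m = 5191 > 0,  v_rel·d = 106 > 0  ⇒  inside

inside=yes margin=5191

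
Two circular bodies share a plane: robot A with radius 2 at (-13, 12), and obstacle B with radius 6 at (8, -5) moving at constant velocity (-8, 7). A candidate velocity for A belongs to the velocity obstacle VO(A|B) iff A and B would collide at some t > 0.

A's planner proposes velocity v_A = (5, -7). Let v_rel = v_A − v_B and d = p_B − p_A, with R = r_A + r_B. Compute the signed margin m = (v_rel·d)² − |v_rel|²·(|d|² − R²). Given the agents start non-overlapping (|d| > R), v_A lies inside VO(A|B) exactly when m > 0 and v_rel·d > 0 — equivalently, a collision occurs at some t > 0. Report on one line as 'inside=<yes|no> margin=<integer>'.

d = (21, -17),  |d|² = 730;  R = 2+6 = 8,  c = 730−8² = 666
v_rel = (13, -14),  |v_rel|² = 365;  v_rel·d = (13)·(21) + (-14)·(-17) = 511
365·t² − 1022·t + 666 = 0  ⇒  m = 511² − 365·666 = 18031
m = 18031 > 0,  v_rel·d = 511 > 0  ⇒  inside

inside=yes margin=18031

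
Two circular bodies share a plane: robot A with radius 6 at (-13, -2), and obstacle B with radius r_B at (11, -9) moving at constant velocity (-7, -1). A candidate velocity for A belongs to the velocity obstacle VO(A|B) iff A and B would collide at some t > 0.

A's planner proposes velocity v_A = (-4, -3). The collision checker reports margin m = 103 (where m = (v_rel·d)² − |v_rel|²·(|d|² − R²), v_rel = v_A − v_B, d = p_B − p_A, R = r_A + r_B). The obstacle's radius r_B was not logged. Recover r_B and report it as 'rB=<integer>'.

m = 103
d = (24, -7);  v_rel = (3, -2),  |v_rel|² = 13
v_rel×d = (3)·(-7) − (-2)·(24) = 27
since m = R²·13 − 27²:  R² = (729 + 103) / 13 = 64
R = √64 = 8  ⇒  r_B = 8 − 6 = 2

rB=2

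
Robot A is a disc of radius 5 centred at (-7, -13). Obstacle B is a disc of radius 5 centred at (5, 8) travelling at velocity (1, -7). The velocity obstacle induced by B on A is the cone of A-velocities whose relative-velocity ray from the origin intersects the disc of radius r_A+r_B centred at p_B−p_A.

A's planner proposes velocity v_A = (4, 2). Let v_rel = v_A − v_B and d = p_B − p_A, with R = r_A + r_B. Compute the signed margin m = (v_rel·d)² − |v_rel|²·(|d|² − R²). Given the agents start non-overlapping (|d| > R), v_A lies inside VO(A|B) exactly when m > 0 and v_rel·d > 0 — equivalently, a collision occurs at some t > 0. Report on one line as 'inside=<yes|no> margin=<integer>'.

d = (12, 21),  |d|² = 585;  R = 5+5 = 10,  c = 585−10² = 485
v_rel = (3, 9),  |v_rel|² = 90;  v_rel·d = (3)·(12) + (9)·(21) = 225
90·t² − 450·t + 485 = 0  ⇒  m = 225² − 90·485 = 6975
m = 6975 > 0,  v_rel·d = 225 > 0  ⇒  inside

inside=yes margin=6975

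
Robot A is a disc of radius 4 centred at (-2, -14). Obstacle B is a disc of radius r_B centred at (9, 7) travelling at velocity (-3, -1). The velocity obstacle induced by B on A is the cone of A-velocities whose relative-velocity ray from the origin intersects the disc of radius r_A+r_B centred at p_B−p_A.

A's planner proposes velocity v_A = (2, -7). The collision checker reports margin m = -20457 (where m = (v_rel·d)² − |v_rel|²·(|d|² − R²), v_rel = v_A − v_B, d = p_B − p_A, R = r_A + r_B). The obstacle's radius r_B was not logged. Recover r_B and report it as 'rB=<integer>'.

m = -20457
d = (11, 21);  v_rel = (5, -6),  |v_rel|² = 61
v_rel×d = (5)·(21) − (-6)·(11) = 171
since m = R²·61 − 171²:  R² = (29241 + -20457) / 61 = 144
R = √144 = 12  ⇒  r_B = 12 − 4 = 8

rB=8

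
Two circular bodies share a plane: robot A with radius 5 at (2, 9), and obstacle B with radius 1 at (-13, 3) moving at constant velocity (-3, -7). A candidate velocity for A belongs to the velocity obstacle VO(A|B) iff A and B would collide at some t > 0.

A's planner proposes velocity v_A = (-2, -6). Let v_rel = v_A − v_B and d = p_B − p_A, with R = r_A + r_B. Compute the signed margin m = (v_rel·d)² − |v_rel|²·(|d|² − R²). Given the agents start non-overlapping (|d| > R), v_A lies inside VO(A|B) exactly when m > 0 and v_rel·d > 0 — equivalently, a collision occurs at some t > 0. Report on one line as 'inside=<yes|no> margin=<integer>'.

d = (-15, -6),  |d|² = 261;  R = 5+1 = 6,  c = 261−6² = 225
v_rel = (1, 1),  |v_rel|² = 2;  v_rel·d = (1)·(-15) + (1)·(-6) = -21
2·t² + 42·t + 225 = 0  ⇒  m = (-21)² − 2·225 = -9
m = -9 < 0,  v_rel·d = -21 < 0  ⇒  outside

inside=no margin=-9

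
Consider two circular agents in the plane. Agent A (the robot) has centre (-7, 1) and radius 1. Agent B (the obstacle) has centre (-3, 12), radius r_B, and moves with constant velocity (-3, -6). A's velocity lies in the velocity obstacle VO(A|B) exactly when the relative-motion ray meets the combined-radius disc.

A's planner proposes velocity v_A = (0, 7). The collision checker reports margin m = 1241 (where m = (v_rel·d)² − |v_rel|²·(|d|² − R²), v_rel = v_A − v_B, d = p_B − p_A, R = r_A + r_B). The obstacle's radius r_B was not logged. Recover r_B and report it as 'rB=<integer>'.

m = 1241
d = (4, 11);  v_rel = (3, 13),  |v_rel|² = 178
v_rel×d = (3)·(11) − (13)·(4) = -19
since m = R²·178 − (-19)²:  R² = (361 + 1241) / 178 = 9
R = √9 = 3  ⇒  r_B = 3 − 1 = 2

rB=2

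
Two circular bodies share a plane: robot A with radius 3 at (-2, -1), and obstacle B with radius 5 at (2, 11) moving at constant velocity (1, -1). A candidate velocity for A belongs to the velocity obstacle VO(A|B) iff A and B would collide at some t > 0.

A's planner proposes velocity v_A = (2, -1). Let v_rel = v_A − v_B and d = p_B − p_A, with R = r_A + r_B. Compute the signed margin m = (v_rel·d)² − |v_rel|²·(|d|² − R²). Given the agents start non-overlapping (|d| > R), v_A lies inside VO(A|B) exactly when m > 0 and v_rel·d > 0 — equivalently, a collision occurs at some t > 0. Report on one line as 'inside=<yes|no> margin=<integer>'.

d = (4, 12),  |d|² = 160;  R = 3+5 = 8,  c = 160−8² = 96
v_rel = (1, 0),  |v_rel|² = 1;  v_rel·d = (1)·(4) + (0)·(12) = 4
1·t² − 8·t + 96 = 0  ⇒  m = 4² − 1·96 = -80
m = -80 < 0,  v_rel·d = 4 > 0  ⇒  outside

inside=no margin=-80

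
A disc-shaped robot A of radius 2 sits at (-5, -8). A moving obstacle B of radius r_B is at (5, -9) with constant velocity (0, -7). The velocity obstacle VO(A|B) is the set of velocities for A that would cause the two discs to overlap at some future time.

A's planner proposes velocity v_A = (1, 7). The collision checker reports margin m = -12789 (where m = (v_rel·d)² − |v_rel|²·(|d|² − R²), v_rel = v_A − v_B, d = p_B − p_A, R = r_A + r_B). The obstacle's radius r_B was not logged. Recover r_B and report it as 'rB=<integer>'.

m = -12789
d = (10, -1);  v_rel = (1, 14),  |v_rel|² = 197
v_rel×d = (1)·(-1) − (14)·(10) = -141
since m = R²·197 − (-141)²:  R² = (19881 + -12789) / 197 = 36
R = √36 = 6  ⇒  r_B = 6 − 2 = 4

rB=4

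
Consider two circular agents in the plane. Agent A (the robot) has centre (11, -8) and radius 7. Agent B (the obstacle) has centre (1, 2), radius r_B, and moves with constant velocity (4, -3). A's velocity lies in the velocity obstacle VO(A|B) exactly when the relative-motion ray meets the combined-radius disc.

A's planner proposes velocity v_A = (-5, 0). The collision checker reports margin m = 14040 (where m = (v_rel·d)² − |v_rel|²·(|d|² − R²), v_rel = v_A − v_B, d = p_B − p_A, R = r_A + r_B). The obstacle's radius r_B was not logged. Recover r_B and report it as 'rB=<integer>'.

m = 14040
d = (-10, 10);  v_rel = (-9, 3),  |v_rel|² = 90
v_rel×d = (-9)·(10) − (3)·(-10) = -60
since m = R²·90 − (-60)²:  R² = (3600 + 14040) / 90 = 196
R = √196 = 14  ⇒  r_B = 14 − 7 = 7

rB=7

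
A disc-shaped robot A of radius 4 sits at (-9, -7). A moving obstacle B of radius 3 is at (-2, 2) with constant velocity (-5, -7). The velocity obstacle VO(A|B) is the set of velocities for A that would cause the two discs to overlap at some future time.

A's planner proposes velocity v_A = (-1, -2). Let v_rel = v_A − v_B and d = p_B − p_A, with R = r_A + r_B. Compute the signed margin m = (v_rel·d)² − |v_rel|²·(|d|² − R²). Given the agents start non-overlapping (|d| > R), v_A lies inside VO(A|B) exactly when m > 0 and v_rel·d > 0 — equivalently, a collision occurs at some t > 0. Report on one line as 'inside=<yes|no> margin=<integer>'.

d = (7, 9),  |d|² = 130;  R = 4+3 = 7,  c = 130−7² = 81
v_rel = (4, 5),  |v_rel|² = 41;  v_rel·d = (4)·(7) + (5)·(9) = 73
41·t² − 146·t + 81 = 0  ⇒  m = 73² − 41·81 = 2008
m = 2008 > 0,  v_rel·d = 73 > 0  ⇒  inside

inside=yes margin=2008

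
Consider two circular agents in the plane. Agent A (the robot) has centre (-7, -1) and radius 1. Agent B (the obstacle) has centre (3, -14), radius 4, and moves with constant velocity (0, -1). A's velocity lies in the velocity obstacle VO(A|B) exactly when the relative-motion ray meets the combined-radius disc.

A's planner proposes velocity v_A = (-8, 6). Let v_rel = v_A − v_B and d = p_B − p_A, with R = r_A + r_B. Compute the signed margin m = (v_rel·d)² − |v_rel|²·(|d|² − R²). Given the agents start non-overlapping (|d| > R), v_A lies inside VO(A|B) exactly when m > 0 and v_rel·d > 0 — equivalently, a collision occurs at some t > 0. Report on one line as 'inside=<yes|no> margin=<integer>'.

d = (10, -13),  |d|² = 269;  R = 1+4 = 5,  c = 269−5² = 244
v_rel = (-8, 7),  |v_rel|² = 113;  v_rel·d = (-8)·(10) + (7)·(-13) = -171
113·t² + 342·t + 244 = 0  ⇒  m = (-171)² − 113·244 = 1669
m = 1669 > 0,  v_rel·d = -171 < 0  ⇒  outside

inside=no margin=1669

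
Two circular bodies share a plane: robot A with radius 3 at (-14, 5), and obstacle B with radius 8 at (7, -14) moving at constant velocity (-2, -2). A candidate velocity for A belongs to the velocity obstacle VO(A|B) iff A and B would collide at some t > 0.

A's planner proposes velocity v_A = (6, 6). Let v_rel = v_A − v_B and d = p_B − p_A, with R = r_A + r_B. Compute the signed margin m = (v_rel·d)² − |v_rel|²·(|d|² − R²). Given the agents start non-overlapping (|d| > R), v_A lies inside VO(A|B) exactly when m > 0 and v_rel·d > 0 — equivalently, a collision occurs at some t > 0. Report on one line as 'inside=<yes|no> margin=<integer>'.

d = (21, -19),  |d|² = 802;  R = 3+8 = 11,  c = 802−11² = 681
v_rel = (8, 8),  |v_rel|² = 128;  v_rel·d = (8)·(21) + (8)·(-19) = 16
128·t² − 32·t + 681 = 0  ⇒  m = 16² − 128·681 = -86912
m = -86912 < 0,  v_rel·d = 16 > 0  ⇒  outside

inside=no margin=-86912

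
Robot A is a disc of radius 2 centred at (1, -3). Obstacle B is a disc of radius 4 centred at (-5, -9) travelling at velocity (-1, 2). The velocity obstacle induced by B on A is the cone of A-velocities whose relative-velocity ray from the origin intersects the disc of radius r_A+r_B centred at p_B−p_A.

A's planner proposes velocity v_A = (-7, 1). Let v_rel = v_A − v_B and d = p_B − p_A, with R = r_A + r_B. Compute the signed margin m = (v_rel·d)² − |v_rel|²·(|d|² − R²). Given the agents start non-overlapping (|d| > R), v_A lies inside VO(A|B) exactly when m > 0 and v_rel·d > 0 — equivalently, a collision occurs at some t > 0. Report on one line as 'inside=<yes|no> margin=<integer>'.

d = (-6, -6),  |d|² = 72;  R = 2+4 = 6,  c = 72−6² = 36
v_rel = (-6, -1),  |v_rel|² = 37;  v_rel·d = (-6)·(-6) + (-1)·(-6) = 42
37·t² − 84·t + 36 = 0  ⇒  m = 42² − 37·36 = 432
m = 432 > 0,  v_rel·d = 42 > 0  ⇒  inside

inside=yes margin=432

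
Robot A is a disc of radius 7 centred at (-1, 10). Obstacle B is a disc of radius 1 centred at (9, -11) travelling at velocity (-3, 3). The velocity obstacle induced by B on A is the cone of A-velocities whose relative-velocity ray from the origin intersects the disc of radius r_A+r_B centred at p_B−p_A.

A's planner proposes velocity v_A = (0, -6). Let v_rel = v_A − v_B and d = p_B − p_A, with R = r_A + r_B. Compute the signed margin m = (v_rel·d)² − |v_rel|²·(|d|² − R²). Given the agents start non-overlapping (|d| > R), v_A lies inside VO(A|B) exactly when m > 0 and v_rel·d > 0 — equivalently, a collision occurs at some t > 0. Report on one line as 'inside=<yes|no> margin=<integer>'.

d = (10, -21),  |d|² = 541;  R = 7+1 = 8,  c = 541−8² = 477
v_rel = (3, -9),  |v_rel|² = 90;  v_rel·d = (3)·(10) + (-9)·(-21) = 219
90·t² − 438·t + 477 = 0  ⇒  m = 219² − 90·477 = 5031
m = 5031 > 0,  v_rel·d = 219 > 0  ⇒  inside

inside=yes margin=5031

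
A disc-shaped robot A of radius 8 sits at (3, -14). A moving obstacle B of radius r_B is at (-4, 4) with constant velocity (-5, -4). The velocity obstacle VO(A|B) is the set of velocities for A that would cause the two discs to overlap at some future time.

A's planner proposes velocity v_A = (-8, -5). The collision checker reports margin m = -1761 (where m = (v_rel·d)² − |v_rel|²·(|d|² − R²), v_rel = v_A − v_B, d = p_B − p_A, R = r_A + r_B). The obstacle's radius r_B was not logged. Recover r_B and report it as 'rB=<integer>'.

m = -1761
d = (-7, 18);  v_rel = (-3, -1),  |v_rel|² = 10
v_rel×d = (-3)·(18) − (-1)·(-7) = -61
since m = R²·10 − (-61)²:  R² = (3721 + -1761) / 10 = 196
R = √196 = 14  ⇒  r_B = 14 − 8 = 6

rB=6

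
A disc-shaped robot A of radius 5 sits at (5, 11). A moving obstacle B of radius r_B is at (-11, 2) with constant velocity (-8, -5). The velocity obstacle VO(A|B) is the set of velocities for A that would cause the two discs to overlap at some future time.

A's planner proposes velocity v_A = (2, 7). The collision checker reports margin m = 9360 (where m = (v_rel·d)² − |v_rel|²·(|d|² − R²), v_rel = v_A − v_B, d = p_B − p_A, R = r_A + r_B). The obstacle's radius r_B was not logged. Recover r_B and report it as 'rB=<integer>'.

m = 9360
d = (-16, -9);  v_rel = (10, 12),  |v_rel|² = 244
v_rel×d = (10)·(-9) − (12)·(-16) = 102
since m = R²·244 − 102²:  R² = (10404 + 9360) / 244 = 81
R = √81 = 9  ⇒  r_B = 9 − 5 = 4

rB=4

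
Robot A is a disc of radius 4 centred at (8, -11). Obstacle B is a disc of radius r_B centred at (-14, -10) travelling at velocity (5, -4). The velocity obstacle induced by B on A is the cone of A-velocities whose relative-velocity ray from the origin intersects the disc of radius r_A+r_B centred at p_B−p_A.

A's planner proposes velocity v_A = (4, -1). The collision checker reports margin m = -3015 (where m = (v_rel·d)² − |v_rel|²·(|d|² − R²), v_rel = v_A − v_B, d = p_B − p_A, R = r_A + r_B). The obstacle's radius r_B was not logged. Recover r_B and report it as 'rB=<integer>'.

m = -3015
d = (-22, 1);  v_rel = (-1, 3),  |v_rel|² = 10
v_rel×d = (-1)·(1) − (3)·(-22) = 65
since m = R²·10 − 65²:  R² = (4225 + -3015) / 10 = 121
R = √121 = 11  ⇒  r_B = 11 − 4 = 7

rB=7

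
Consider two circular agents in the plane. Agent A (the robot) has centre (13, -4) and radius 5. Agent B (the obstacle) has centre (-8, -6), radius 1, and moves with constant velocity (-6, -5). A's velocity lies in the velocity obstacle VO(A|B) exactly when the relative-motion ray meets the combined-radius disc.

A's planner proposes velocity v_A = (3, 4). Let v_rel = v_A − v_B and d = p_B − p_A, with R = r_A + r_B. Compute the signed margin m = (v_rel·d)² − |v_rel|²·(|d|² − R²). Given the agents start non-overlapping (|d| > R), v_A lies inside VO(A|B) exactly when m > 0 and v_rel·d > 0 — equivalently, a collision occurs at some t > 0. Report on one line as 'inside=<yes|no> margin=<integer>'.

d = (-21, -2),  |d|² = 445;  R = 5+1 = 6,  c = 445−6² = 409
v_rel = (9, 9),  |v_rel|² = 162;  v_rel·d = (9)·(-21) + (9)·(-2) = -207
162·t² + 414·t + 409 = 0  ⇒  m = (-207)² − 162·409 = -23409
m = -23409 < 0,  v_rel·d = -207 < 0  ⇒  outside

inside=no margin=-23409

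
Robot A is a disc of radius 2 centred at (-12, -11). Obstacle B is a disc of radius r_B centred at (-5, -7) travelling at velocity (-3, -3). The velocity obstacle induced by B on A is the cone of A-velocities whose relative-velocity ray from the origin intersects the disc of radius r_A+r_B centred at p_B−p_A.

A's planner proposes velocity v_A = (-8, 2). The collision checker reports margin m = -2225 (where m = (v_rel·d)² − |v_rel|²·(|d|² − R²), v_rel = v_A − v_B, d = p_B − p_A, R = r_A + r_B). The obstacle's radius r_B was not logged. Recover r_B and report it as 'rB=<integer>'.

m = -2225
d = (7, 4);  v_rel = (-5, 5),  |v_rel|² = 50
v_rel×d = (-5)·(4) − (5)·(7) = -55
since m = R²·50 − (-55)²:  R² = (3025 + -2225) / 50 = 16
R = √16 = 4  ⇒  r_B = 4 − 2 = 2

rB=2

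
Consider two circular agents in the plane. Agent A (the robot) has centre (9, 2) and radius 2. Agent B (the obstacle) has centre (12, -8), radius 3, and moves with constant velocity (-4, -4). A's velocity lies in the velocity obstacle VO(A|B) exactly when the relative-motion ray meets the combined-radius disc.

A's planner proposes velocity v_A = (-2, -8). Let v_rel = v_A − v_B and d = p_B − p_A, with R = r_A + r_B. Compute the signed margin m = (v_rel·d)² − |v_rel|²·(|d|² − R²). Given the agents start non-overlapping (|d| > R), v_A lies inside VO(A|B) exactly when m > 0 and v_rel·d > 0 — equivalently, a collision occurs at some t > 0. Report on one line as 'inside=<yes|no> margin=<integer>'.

d = (3, -10),  |d|² = 109;  R = 2+3 = 5,  c = 109−5² = 84
v_rel = (2, -4),  |v_rel|² = 20;  v_rel·d = (2)·(3) + (-4)·(-10) = 46
20·t² − 92·t + 84 = 0  ⇒  m = 46² − 20·84 = 436
m = 436 > 0,  v_rel·d = 46 > 0  ⇒  inside

inside=yes margin=436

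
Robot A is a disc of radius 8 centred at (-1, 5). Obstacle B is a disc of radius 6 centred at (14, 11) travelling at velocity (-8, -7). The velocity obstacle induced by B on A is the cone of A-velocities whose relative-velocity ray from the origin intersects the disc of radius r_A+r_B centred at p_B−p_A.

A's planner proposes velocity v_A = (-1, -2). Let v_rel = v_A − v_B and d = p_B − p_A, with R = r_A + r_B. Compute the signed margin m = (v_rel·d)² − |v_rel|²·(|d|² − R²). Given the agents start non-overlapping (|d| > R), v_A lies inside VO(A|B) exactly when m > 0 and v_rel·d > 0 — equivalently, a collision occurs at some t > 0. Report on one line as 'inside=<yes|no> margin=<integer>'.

d = (15, 6),  |d|² = 261;  R = 8+6 = 14,  c = 261−14² = 65
v_rel = (7, 5),  |v_rel|² = 74;  v_rel·d = (7)·(15) + (5)·(6) = 135
74·t² − 270·t + 65 = 0  ⇒  m = 135² − 74·65 = 13415
m = 13415 > 0,  v_rel·d = 135 > 0  ⇒  inside

inside=yes margin=13415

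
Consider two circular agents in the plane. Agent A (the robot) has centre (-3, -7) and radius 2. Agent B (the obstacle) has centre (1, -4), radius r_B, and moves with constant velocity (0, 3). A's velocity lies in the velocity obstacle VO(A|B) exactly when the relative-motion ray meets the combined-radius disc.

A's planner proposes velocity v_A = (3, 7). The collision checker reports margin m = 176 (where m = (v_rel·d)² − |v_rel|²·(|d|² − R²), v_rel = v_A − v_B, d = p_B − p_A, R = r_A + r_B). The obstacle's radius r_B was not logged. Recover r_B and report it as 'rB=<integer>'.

m = 176
d = (4, 3);  v_rel = (3, 4),  |v_rel|² = 25
v_rel×d = (3)·(3) − (4)·(4) = -7
since m = R²·25 − (-7)²:  R² = (49 + 176) / 25 = 9
R = √9 = 3  ⇒  r_B = 3 − 2 = 1

rB=1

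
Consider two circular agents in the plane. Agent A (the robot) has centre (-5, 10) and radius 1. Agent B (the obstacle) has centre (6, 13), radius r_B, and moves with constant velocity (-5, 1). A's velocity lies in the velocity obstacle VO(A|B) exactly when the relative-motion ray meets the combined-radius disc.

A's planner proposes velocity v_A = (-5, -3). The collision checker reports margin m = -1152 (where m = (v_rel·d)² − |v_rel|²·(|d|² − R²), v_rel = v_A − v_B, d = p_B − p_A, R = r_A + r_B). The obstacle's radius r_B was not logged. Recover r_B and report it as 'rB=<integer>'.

m = -1152
d = (11, 3);  v_rel = (0, -4),  |v_rel|² = 16
v_rel×d = (0)·(3) − (-4)·(11) = 44
since m = R²·16 − 44²:  R² = (1936 + -1152) / 16 = 49
R = √49 = 7  ⇒  r_B = 7 − 1 = 6

rB=6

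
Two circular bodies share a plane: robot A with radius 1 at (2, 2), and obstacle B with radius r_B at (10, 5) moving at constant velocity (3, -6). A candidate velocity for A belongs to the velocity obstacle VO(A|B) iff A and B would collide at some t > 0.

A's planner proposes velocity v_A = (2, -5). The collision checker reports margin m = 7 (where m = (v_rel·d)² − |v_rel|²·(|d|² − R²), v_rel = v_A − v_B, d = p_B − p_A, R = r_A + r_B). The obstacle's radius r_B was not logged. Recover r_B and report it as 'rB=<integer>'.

m = 7
d = (8, 3);  v_rel = (-1, 1),  |v_rel|² = 2
v_rel×d = (-1)·(3) − (1)·(8) = -11
since m = R²·2 − (-11)²:  R² = (121 + 7) / 2 = 64
R = √64 = 8  ⇒  r_B = 8 − 1 = 7

rB=7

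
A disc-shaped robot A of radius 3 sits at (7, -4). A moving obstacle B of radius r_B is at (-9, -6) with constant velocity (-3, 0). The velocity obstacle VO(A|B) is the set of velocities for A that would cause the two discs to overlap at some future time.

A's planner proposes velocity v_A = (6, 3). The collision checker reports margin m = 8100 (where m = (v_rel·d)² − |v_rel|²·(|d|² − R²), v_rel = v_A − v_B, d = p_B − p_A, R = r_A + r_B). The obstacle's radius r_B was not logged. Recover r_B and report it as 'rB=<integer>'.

m = 8100
d = (-16, -2);  v_rel = (9, 3),  |v_rel|² = 90
v_rel×d = (9)·(-2) − (3)·(-16) = 30
since m = R²·90 − 30²:  R² = (900 + 8100) / 90 = 100
R = √100 = 10  ⇒  r_B = 10 − 3 = 7

rB=7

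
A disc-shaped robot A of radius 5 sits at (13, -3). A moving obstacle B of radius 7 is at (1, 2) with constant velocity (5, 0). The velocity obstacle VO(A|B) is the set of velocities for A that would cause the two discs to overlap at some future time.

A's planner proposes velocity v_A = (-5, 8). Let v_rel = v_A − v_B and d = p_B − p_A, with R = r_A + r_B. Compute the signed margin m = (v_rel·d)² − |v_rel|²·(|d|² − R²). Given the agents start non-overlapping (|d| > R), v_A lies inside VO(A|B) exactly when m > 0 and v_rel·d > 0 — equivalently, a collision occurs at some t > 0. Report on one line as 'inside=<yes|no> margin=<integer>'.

d = (-12, 5),  |d|² = 169;  R = 5+7 = 12,  c = 169−12² = 25
v_rel = (-10, 8),  |v_rel|² = 164;  v_rel·d = (-10)·(-12) + (8)·(5) = 160
164·t² − 320·t + 25 = 0  ⇒  m = 160² − 164·25 = 21500
m = 21500 > 0,  v_rel·d = 160 > 0  ⇒  inside

inside=yes margin=21500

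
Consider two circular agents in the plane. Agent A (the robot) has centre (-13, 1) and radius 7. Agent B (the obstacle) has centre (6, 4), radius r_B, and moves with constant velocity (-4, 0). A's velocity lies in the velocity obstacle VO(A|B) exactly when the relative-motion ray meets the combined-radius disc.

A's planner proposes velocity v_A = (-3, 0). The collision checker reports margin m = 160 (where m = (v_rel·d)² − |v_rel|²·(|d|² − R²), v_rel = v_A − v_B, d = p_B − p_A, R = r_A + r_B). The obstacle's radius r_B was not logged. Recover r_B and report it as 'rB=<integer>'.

m = 160
d = (19, 3);  v_rel = (1, 0),  |v_rel|² = 1
v_rel×d = (1)·(3) − (0)·(19) = 3
since m = R²·1 − 3²:  R² = (9 + 160) / 1 = 169
R = √169 = 13  ⇒  r_B = 13 − 7 = 6

rB=6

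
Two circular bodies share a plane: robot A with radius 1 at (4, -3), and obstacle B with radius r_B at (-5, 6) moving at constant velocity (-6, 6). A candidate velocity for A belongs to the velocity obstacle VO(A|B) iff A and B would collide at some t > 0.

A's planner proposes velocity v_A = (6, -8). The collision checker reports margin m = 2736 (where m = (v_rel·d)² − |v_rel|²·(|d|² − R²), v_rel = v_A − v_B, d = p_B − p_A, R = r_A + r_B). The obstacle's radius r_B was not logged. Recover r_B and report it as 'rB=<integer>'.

m = 2736
d = (-9, 9);  v_rel = (12, -14),  |v_rel|² = 340
v_rel×d = (12)·(9) − (-14)·(-9) = -18
since m = R²·340 − (-18)²:  R² = (324 + 2736) / 340 = 9
R = √9 = 3  ⇒  r_B = 3 − 1 = 2

rB=2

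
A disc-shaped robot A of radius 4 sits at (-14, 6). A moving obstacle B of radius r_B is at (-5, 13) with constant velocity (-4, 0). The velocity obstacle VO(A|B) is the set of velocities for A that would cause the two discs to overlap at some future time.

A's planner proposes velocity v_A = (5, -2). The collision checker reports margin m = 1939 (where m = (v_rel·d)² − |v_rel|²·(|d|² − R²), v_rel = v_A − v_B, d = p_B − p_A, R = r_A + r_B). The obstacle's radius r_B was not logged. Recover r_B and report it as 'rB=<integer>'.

m = 1939
d = (9, 7);  v_rel = (9, -2),  |v_rel|² = 85
v_rel×d = (9)·(7) − (-2)·(9) = 81
since m = R²·85 − 81²:  R² = (6561 + 1939) / 85 = 100
R = √100 = 10  ⇒  r_B = 10 − 4 = 6

rB=6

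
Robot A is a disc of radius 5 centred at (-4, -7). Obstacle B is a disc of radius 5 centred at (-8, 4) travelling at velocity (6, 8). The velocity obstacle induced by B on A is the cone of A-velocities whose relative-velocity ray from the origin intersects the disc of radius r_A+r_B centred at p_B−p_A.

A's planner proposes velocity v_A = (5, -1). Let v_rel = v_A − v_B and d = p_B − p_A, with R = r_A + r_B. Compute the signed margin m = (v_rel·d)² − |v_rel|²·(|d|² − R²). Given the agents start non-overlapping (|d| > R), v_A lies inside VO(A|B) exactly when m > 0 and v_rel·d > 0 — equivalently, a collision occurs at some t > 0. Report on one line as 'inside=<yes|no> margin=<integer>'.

d = (-4, 11),  |d|² = 137;  R = 5+5 = 10,  c = 137−10² = 37
v_rel = (-1, -9),  |v_rel|² = 82;  v_rel·d = (-1)·(-4) + (-9)·(11) = -95
82·t² + 190·t + 37 = 0  ⇒  m = (-95)² − 82·37 = 5991
m = 5991 > 0,  v_rel·d = -95 < 0  ⇒  outside

inside=no margin=5991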